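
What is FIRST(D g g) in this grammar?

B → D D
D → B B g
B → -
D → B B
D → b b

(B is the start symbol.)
FIRST sets of the non-terminals involved (from the grammar, by fixed-point iteration):
  FIRST(D) = { '-', 'b' }

To compute FIRST(D g g), process the symbols left to right:
Symbol D is a non-terminal. Add FIRST(D) \ {ε} = { '-', 'b' }
D is not nullable (ε ∉ FIRST(D)), so stop here.
FIRST(D g g) = { '-', 'b' }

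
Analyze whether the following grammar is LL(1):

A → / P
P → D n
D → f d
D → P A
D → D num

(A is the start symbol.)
Relevant sets:
  FIRST(P) = { 'f' }
  FIRST(D) = { 'f' }

For D:
  PREDICT(D → f d) = { 'f' }
  PREDICT(D → P A) = { 'f' }
  PREDICT(D → D num) = { 'f' }
A, P have a single production, so nothing to check there.

Conflict found: Predict set conflict for D: { 'f' }
The grammar is NOT LL(1).

Answer: No. Predict set conflict for D: { 'f' }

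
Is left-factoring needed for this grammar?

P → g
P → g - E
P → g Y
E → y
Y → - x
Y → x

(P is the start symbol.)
Yes, P has productions with common prefix 'g'

Left-factoring is needed when two productions for the same non-terminal
share a common prefix on the right-hand side.

Productions for P:
  P → g
  P → g - E
  P → g Y
Productions for Y:
  Y → - x
  Y → x

Found common prefix 'g' in productions for P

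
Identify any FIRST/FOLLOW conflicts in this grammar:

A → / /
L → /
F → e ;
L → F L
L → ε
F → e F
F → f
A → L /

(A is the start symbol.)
Nullable non-terminals: L.
FIRST sets used below: FIRST(F) = { 'e', 'f' }

L: nullable alternative(s) L → ε; FOLLOW(L) = { '/' }
  L → /: FIRST \ {ε} = { '/' } — overlaps FOLLOW(L) on { '/' }: CONFLICT
  L → F L: FIRST \ {ε} = { 'e', 'f' } — disjoint from FOLLOW(L)
  L → ε: FIRST \ {ε} = { } — this is the only nullable alternative, skip

A, F have no nullable alternative, so no FIRST/FOLLOW check is needed there.

So the grammar has 1 FIRST/FOLLOW conflict (marked CONFLICT above).

Answer: Yes. L → '/' with FOLLOW(L) on { '/' }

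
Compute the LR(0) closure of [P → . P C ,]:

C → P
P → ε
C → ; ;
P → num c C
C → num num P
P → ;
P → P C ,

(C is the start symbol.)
Start with: [P → . P C ,]
  [P → . P C ,] has the dot before P: add [P → .], [P → . num c C], [P → . ;]
No further items can be added.

CLOSURE = { [P → . ;], [P → . P C ,], [P → . num c C], [P → .] }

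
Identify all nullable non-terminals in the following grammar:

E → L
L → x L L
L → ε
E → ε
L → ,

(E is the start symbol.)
{ 'E', 'L' }

A non-terminal is nullable if it can derive ε (the empty string): either it has an ε-production, or it has a production whose right-hand side consists entirely of nullable non-terminals.

ε-productions: L → ε, E → ε
So L, E are immediately nullable.
Every non-terminal is now nullable.
Nullable = { 'E', 'L' }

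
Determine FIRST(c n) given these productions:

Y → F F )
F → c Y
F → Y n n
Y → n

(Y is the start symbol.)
{ 'c' }

To compute FIRST(c n), process the symbols left to right:
Symbol c is a terminal. Add 'c' and stop.
FIRST(c n) = { 'c' }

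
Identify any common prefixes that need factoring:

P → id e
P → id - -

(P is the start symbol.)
Left-factoring is needed when two productions for the same non-terminal
share a common prefix on the right-hand side.

Productions for P:
  P → id e
  P → id - -

Found common prefix 'id' in productions for P

Answer: Yes, P has productions with common prefix 'id'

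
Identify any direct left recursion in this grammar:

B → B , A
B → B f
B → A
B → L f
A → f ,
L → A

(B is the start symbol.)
Direct left recursion occurs when N → N α for some non-terminal N (the right-hand side begins with the left-hand side itself).

B → B , A: LEFT RECURSIVE (starts with B)
B → B f: LEFT RECURSIVE (starts with B)
B → A: starts with A
B → L f: starts with L
A → f ,: starts with f
L → A: starts with A

The grammar has direct left recursion on: B.

Answer: Yes, B is left-recursive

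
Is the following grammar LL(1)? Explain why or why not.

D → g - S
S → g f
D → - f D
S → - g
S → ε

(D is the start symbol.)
A grammar is LL(1) if for each non-terminal N with multiple productions, the predict sets of those productions are pairwise disjoint, where PREDICT(N → α) = (FIRST(α) \ {ε}) ∪ (FOLLOW(N) if α ⇒* ε).

Relevant sets:
  FOLLOW(S) = { $ }

For D:
  PREDICT(D → g '-' S) = { 'g' }
  PREDICT(D → '-' f D) = { '-' }
For S:
  PREDICT(S → g f) = { 'g' }
  PREDICT(S → '-' g) = { '-' }
  PREDICT(S → ε) = { $ }

All predict sets are disjoint. The grammar IS LL(1).

Answer: Yes, the grammar is LL(1).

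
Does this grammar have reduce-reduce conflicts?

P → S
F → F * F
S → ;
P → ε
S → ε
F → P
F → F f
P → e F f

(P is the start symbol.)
Yes — I0: [P → .] vs [S → .]; I4: [P → .] vs [S → .]; I7: [P → .] vs [S → .]; I8: [F → F f .] vs [P → e F f .]

A reduce-reduce conflict occurs when an LR(0) state has two complete items [A → α .] and [B → β .] — both call for a reduction, and with no lookahead the parser cannot choose between them.

Augment with P' → P and build the canonical LR(0) collection (I0 = CLOSURE({[P' → . P]}), then GOTO on every symbol after a dot until no new states appear). It has 11 states:
  I0: { [P → . S], [P → . e F f], [P → .], [P' → . P], [S → . ;], [S → .] }  — shift, 2 reduces
  I1: { [S → ; .] }  — reduce
  I2: { [P' → P .] }  — accept
  I3: { [P → S .] }  — reduce
  I4: { [F → . F * F], [F → . F f], [F → . P], [P → . S], [P → . e F f], [P → .], [P → e . F f], [S → . ;], [S → .] }  — shift, 2 reduces
  I5: { [F → F . * F], [F → F . f], [P → e F . f] }  — shift
  I6: { [F → P .] }  — reduce
  I7: { [F → . F * F], [F → . F f], [F → . P], [F → F * . F], [P → . S], [P → . e F f], [P → .], [S → . ;], [S → .] }  — shift, 2 reduces
  I8: { [F → F f .], [P → e F f .] }  — 2 reduces
  I9: { [F → F * F .], [F → F . * F], [F → F . f] }  — shift, reduce
  I10: { [F → F f .] }  — reduce

I0 contains complete items [P → .], [S → .] — reduce-reduce conflict.
I4 contains complete items [P → .], [S → .] — reduce-reduce conflict.
I7 contains complete items [P → .], [S → .] — reduce-reduce conflict.
I8 contains complete items [F → F f .], [P → e F f .] — reduce-reduce conflict.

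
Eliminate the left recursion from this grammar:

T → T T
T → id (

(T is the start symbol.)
T is directly left-recursive. The standard transformation for
  A → A α₁ | ... | A α_m | β₁ | ... | β_n
is
  A  → β₁ A' | ... | β_n A'
  A' → α₁ A' | ... | α_m A' | ε

T → id ( becomes T → id ( T'
T → T T becomes T' → T T'
Add T' → ε

Resulting grammar:
T → id ( T'
T' → T T'
T' → ε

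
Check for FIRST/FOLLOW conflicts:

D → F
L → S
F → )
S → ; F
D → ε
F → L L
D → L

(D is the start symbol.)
No FIRST/FOLLOW conflicts.

Nullable non-terminals: D.
FIRST sets used below: FIRST(F) = { ')', ';' }, FIRST(L) = { ';' }

D: nullable alternative(s) D → ε; FOLLOW(D) = { $ }
  D → F: FIRST \ {ε} = { ')', ';' } — disjoint from FOLLOW(D)
  D → ε: FIRST \ {ε} = { } — this is the only nullable alternative, skip
  D → L: FIRST \ {ε} = { ';' } — disjoint from FOLLOW(D)

F, L, S have no nullable alternative, so no FIRST/FOLLOW check is needed there.

No FIRST/FOLLOW conflicts found.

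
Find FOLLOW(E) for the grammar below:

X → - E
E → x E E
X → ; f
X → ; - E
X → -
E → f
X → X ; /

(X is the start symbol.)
{ $, ';', 'f', 'x' }

In X → - E: E is at the end, add FOLLOW(X)
In E → x E E: E is followed by E, add FIRST(E) \ {ε} = { 'f', 'x' }
In E → x E E: E is at the end; this adds FOLLOW(E) to itself — nothing new
In X → ; - E: E is at the end, add FOLLOW(X)

The FOLLOW sets referred to above (computed the same way, to a fixed point):
  FOLLOW(X) = { $, ';' }

Taking the union: FOLLOW(E) = { $, ';', 'f', 'x' }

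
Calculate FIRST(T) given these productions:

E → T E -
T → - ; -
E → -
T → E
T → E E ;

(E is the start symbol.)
{ '-' }

FIRST sets of the other non-terminals involved (by the same procedure, iterated to a fixed point):
  FIRST(E) = { '-' }

From T → - ; -:
  - '-' is a terminal: add '-' and stop
From T → E:
  - E is a non-terminal: add FIRST(E) \ {ε} = { '-' }
    E is not nullable, so stop
From T → E E ;:
  - E is a non-terminal: add FIRST(E) \ {ε} = { '-' }
    E is not nullable, so stop

Collecting: FIRST(T) = { '-' }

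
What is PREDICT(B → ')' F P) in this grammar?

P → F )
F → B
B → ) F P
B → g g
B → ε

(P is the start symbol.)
{ ')' }

PREDICT(B → ')' F P) = (FIRST(RHS) \ {ε}) ∪ (FOLLOW(B) if ε ∈ FIRST(RHS), i.e. RHS ⇒* ε)
FIRST(')' F P) = { ')' }
ε ∉ FIRST(')' F P), so FOLLOW(B) is not added.
PREDICT(B → ')' F P) = { ')' }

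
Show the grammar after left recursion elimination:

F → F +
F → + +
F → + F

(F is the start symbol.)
F → + + F'
F → + F F'
F' → + F'
F' → ε

F is directly left-recursive. The standard transformation for
  A → A α₁ | ... | A α_m | β₁ | ... | β_n
is
  A  → β₁ A' | ... | β_n A'
  A' → α₁ A' | ... | α_m A' | ε

F → + + becomes F → + + F'
F → + F becomes F → + F F'
F → F + becomes F' → + F'
Add F' → ε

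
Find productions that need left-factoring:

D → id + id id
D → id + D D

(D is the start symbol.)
Left-factoring is needed when two productions for the same non-terminal
share a common prefix on the right-hand side.

Productions for D:
  D → id + id id
  D → id + D D

Found common prefix 'id +' in productions for D

Answer: Yes, D has productions with common prefix 'id +'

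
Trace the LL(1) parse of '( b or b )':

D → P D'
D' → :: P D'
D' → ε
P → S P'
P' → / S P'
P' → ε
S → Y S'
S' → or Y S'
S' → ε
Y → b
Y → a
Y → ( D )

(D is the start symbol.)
Stack is shown with the top on the left.

Stack                       Input         Action
------------------------------------------------
D $                         ( b or b ) $  output D → P D'
P D' $                      ( b or b ) $  output P → S P'
S P' D' $                   ( b or b ) $  output S → Y S'
Y S' P' D' $                ( b or b ) $  output Y → ( D )
( D ) S' P' D' $            ( b or b ) $  match '('
D ) S' P' D' $              b or b ) $    output D → P D'
P D' ) S' P' D' $           b or b ) $    output P → S P'
S P' D' ) S' P' D' $        b or b ) $    output S → Y S'
Y S' P' D' ) S' P' D' $     b or b ) $    output Y → b
b S' P' D' ) S' P' D' $     b or b ) $    match 'b'
S' P' D' ) S' P' D' $       or b ) $      output S' → or Y S'
or Y S' P' D' ) S' P' D' $  or b ) $      match 'or'
Y S' P' D' ) S' P' D' $     b ) $         output Y → b
b S' P' D' ) S' P' D' $     b ) $         match 'b'
S' P' D' ) S' P' D' $       ) $           output S' → ε
P' D' ) S' P' D' $          ) $           output P' → ε
D' ) S' P' D' $             ) $           output D' → ε
) S' P' D' $                ) $           match ')'
S' P' D' $                  $             output S' → ε
P' D' $                     $             output P' → ε
D' $                        $             output D' → ε
$                           $             accept

The string is accepted.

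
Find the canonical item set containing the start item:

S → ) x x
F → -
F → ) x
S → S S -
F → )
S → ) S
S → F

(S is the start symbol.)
First, augment the grammar with S' → S
I₀ = CLOSURE({ [S' → . S] }):
  [S' → . S] has the dot before S: add [S → . ) x x], [S → . S S -], [S → . ) S], [S → . F]
  [S → . F] has the dot before F: add [F → . -], [F → . ) x], [F → . )]
No further items can be added.

I₀ = { [F → . ) x], [F → . )], [F → . -], [S → . ) S], [S → . ) x x], [S → . F], [S → . S S -], [S' → . S] }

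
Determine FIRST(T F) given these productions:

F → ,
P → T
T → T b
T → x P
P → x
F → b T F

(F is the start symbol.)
FIRST sets of the non-terminals involved (from the grammar, by fixed-point iteration):
  FIRST(T) = { 'x' }

To compute FIRST(T F), process the symbols left to right:
Symbol T is a non-terminal. Add FIRST(T) \ {ε} = { 'x' }
T is not nullable (ε ∉ FIRST(T)), so stop here.
FIRST(T F) = { 'x' }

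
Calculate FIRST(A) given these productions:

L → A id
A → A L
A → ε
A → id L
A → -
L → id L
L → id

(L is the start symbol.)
{ '-', 'id', ε }

To compute FIRST(A), examine every production with A on the left-hand side, reading each right-hand side left to right until a non-nullable symbol is reached.

FIRST sets of the other non-terminals involved (by the same procedure, iterated to a fixed point):
  FIRST(L) = { '-', 'id' }

From A → A L:
  - A is the symbol being defined: contributes nothing new
    A is nullable, so continue to the next symbol
  - L is a non-terminal: add FIRST(L) \ {ε} = { '-', 'id' }
    L is not nullable, so stop
From A → ε:
  - ε-production, so ε ∈ FIRST(A)
From A → id L:
  - id is a terminal: add 'id' and stop
From A → -:
  - '-' is a terminal: add '-' and stop

Collecting: FIRST(A) = { '-', 'id', ε }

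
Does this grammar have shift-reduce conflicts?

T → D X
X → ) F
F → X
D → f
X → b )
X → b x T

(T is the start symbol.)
No shift-reduce conflicts

A shift-reduce conflict occurs when an LR(0) state has both:
  - a complete (reduce) item [A → α .] (dot at the end), and
  - a shift item [B → β . c γ] (dot before a terminal).

Augment with T' → T and build the canonical LR(0) collection (I0 = CLOSURE({[T' → . T]}), then GOTO on every symbol after a dot until no new states appear). It has 12 states:
  I0: { [D → . f], [T → . D X], [T' → . T] }  — shift
  I1: { [T → D . X], [X → . ) F], [X → . b )], [X → . b x T] }  — shift
  I2: { [T' → T .] }  — accept
  I3: { [D → f .] }  — reduce
  I4: { [F → . X], [X → ) . F], [X → . ) F], [X → . b )], [X → . b x T] }  — shift
  I5: { [T → D X .] }  — reduce
  I6: { [X → b . )], [X → b . x T] }  — shift
  I7: { [X → b ) .] }  — reduce
  I8: { [D → . f], [T → . D X], [X → b x . T] }  — shift
  I9: { [X → b x T .] }  — reduce
  I10: { [X → ) F .] }  — reduce
  I11: { [F → X .] }  — reduce

No state contains both a complete item and a shift item.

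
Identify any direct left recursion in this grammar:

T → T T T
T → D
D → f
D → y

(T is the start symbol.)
Direct left recursion occurs when N → N α for some non-terminal N (the right-hand side begins with the left-hand side itself).

T → T T T: LEFT RECURSIVE (starts with T)
T → D: starts with D
D → f: starts with f
D → y: starts with y

The grammar has direct left recursion on: T.

Answer: Yes, T is left-recursive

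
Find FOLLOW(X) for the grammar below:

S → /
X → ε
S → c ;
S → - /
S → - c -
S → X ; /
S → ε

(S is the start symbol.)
To compute FOLLOW(X), find every occurrence of X on a right-hand side N → α X β: add FIRST(β) \ {ε}, and if β is empty or nullable also add FOLLOW(N). Iterate to a fixed point.

In S → X ; /: X is followed by ';' '/', add FIRST(';' '/') \ {ε} = { ';' }

Taking the union: FOLLOW(X) = { ';' }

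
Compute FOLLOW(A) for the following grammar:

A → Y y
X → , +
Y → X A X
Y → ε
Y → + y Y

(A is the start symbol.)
{ $, ',' }

To compute FOLLOW(A), find every occurrence of A on a right-hand side N → α A β: add FIRST(β) \ {ε}, and if β is empty or nullable also add FOLLOW(N). Iterate to a fixed point.

A is the start symbol, so $ ∈ FOLLOW(A).
In Y → X A X: A is followed by X, add FIRST(X) \ {ε} = { ',' }

Taking the union: FOLLOW(A) = { $, ',' }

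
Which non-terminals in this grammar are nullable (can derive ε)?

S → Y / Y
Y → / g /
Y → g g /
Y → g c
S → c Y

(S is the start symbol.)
None

A non-terminal is nullable if it can derive ε (the empty string): either it has an ε-production, or it has a production whose right-hand side consists entirely of nullable non-terminals.

There are no ε-productions, so no non-terminal can derive ε.
No non-terminals are nullable.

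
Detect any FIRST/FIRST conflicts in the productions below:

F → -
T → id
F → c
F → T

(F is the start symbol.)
A FIRST/FIRST conflict occurs when two productions N → α and N → β for the same non-terminal have FIRST(α) ∩ FIRST(β) ≠ ∅ (with ε ∈ FIRST of a nullable right-hand side, so two nullable alternatives also conflict).

FIRST sets of the non-terminals at (or reachable through a nullable prefix from) the front of some alternative:
  FIRST(T) = { 'id' }

Productions for F:
  F → -: FIRST = { '-' }
  F → c: FIRST = { 'c' }
  F → T: FIRST = { 'id' }
T has only one production, so no FIRST/FIRST conflict is possible there.

All alternatives of each non-terminal have pairwise disjoint FIRST sets.

Answer: No FIRST/FIRST conflicts.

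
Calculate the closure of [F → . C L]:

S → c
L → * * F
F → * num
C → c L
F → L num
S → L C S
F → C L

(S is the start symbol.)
To compute CLOSURE, for each item [A → α.Bβ] where B is a non-terminal, add [B → .γ] for all productions B → γ; repeat for the newly added items until nothing changes.

Start with: [F → . C L]
  [F → . C L] has the dot before C: add [C → . c L]
No further items can be added.

CLOSURE = { [C → . c L], [F → . C L] }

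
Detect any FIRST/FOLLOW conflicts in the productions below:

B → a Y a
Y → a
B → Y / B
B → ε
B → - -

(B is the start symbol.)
No FIRST/FOLLOW conflicts.

A FIRST/FOLLOW conflict occurs when a non-terminal N has a nullable alternative N → β (β ⇒* ε) and another alternative N → α with FIRST(α) ∩ FOLLOW(N) ≠ ∅: on such a lookahead the parser cannot decide between expanding α and letting N vanish via β.

Nullable non-terminals: B.
FIRST sets used below: FIRST(Y) = { 'a' }

B: nullable alternative(s) B → ε; FOLLOW(B) = { $ }
  B → a Y a: FIRST \ {ε} = { 'a' } — disjoint from FOLLOW(B)
  B → Y / B: FIRST \ {ε} = { 'a' } — disjoint from FOLLOW(B)
  B → ε: FIRST \ {ε} = { } — this is the only nullable alternative, skip
  B → - -: FIRST \ {ε} = { '-' } — disjoint from FOLLOW(B)

Y has no nullable alternative, so no FIRST/FOLLOW check is needed there.

No FIRST/FOLLOW conflicts found.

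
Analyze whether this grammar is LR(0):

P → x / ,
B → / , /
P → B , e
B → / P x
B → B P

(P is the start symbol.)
Augment with P' → P and build the canonical LR(0) collection (I0 = CLOSURE({[P' → . P]}), then GOTO on every symbol after a dot until no new states appear). It has 14 states:
  I0: { [B → . / , /], [B → . / P x], [B → . B P], [P → . B , e], [P → . x / ,], [P' → . P] }  — shift
  I1: { [B → . / , /], [B → . / P x], [B → . B P], [B → / . , /], [B → / . P x], [P → . B , e], [P → . x / ,] }  — shift
  I2: { [B → . / , /], [B → . / P x], [B → . B P], [B → B . P], [P → . B , e], [P → . x / ,], [P → B . , e] }  — shift
  I3: { [P' → P .] }  — accept
  I4: { [P → x . / ,] }  — shift
  I5: { [P → x / . ,] }  — shift
  I6: { [P → x / , .] }  — reduce
  I7: { [P → B , . e] }  — shift
  I8: { [B → B P .] }  — reduce
  I9: { [P → B , e .] }  — reduce
  I10: { [B → / , . /] }  — shift
  I11: { [B → / P . x] }  — shift
  I12: { [B → / P x .] }  — reduce
  I13: { [B → / , / .] }  — reduce

Every state is either a pure shift/goto state or contains exactly one complete item and nothing to shift — no conflicts. The grammar is LR(0).

Answer: Yes, the grammar is LR(0)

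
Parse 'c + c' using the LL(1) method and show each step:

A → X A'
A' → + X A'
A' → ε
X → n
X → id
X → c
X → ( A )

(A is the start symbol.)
Stack is shown with the top on the left.

Stack     Input    Action
-------------------------
A $       c + c $  output A → X A'
X A' $    c + c $  output X → c
c A' $    c + c $  match 'c'
A' $      + c $    output A' → + X A'
+ X A' $  + c $    match '+'
X A' $    c $      output X → c
c A' $    c $      match 'c'
A' $      $        output A' → ε
$         $        accept

The string is accepted.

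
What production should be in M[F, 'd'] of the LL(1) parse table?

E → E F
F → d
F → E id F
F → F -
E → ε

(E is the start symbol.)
To find M[F, 'd'], we find productions for F where 'd' is in the predict set (PREDICT(N → α) = (FIRST(α) \ {ε}) ∪ (FOLLOW(N) if α ⇒* ε)).

Relevant sets:
  FIRST(E) = { 'd', 'id', ε }
  FIRST(F) = { 'd', 'id' }

F → d: PREDICT = { 'd' }
  'd' is in predict set, so this production goes in M[F, 'd']
F → E id F: PREDICT = { 'd', 'id' }
  'd' is in predict set, so this production goes in M[F, 'd']
F → F -: PREDICT = { 'd', 'id' }
  'd' is in predict set, so this production goes in M[F, 'd']

M[F, 'd'] = F → d, F → E id F, F → F -  (a multiply-defined cell — the grammar is not LL(1))

Answer: F → d, F → E id F, F → F -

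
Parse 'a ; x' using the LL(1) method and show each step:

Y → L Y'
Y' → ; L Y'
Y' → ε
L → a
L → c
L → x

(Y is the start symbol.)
Stack is shown with the top on the left.

Stack     Input    Action
-------------------------
Y $       a ; x $  output Y → L Y'
L Y' $    a ; x $  output L → a
a Y' $    a ; x $  match 'a'
Y' $      ; x $    output Y' → ; L Y'
; L Y' $  ; x $    match ';'
L Y' $    x $      output L → x
x Y' $    x $      match 'x'
Y' $      $        output Y' → ε
$         $        accept

The string is accepted.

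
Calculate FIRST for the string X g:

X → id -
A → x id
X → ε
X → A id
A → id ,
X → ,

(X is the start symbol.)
FIRST sets of the non-terminals involved (from the grammar, by fixed-point iteration):
  FIRST(X) = { ',', 'id', 'x', ε }

To compute FIRST(X g), process the symbols left to right:
Symbol X is a non-terminal. Add FIRST(X) \ {ε} = { ',', 'id', 'x' }
X is nullable (ε ∈ FIRST(X)), continue to the next symbol.
Symbol g is a terminal. Add 'g' and stop.
FIRST(X g) = { ',', 'g', 'id', 'x' }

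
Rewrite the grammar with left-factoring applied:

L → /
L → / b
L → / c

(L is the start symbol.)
L → / L'
L' → ε
L' → b
L' → c

Left-factoring transforms A → αβ₁ | αβ₂ into A → αA' and A' → β₁ | β₂
(α is the longest common prefix among the alternatives). Repeat until
no nonterminal has two alternatives with a common prefix.

Round 1: L has alternatives sharing prefix '/'. Introduce L': L → / L'
  Add: L' → ε
  Add: L' → b
  Add: L' → c

No remaining common prefixes — done.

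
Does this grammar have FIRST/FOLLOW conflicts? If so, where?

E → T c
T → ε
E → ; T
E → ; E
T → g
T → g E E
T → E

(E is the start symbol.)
Yes. T → g with FOLLOW(T) on { 'g' }; T → g E E with FOLLOW(T) on { 'g' }; T → E with FOLLOW(T) on { ';', 'c', 'g' }

A FIRST/FOLLOW conflict occurs when a non-terminal N has a nullable alternative N → β (β ⇒* ε) and another alternative N → α with FIRST(α) ∩ FOLLOW(N) ≠ ∅: on such a lookahead the parser cannot decide between expanding α and letting N vanish via β.

Nullable non-terminals: T.
FIRST sets used below: FIRST(E) = { ';', 'c', 'g' }

T: nullable alternative(s) T → ε; FOLLOW(T) = { $, ';', 'c', 'g' }
  T → ε: FIRST \ {ε} = { } — this is the only nullable alternative, skip
  T → g: FIRST \ {ε} = { 'g' } — overlaps FOLLOW(T) on { 'g' }: CONFLICT
  T → g E E: FIRST \ {ε} = { 'g' } — overlaps FOLLOW(T) on { 'g' }: CONFLICT
  T → E: FIRST \ {ε} = { ';', 'c', 'g' } — overlaps FOLLOW(T) on { ';', 'c', 'g' }: CONFLICT

E has no nullable alternative, so no FIRST/FOLLOW check is needed there.

So the grammar has 3 FIRST/FOLLOW conflicts (marked CONFLICT above).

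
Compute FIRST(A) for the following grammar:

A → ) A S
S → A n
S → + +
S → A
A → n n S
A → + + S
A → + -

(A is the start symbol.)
{ ')', '+', 'n' }

To compute FIRST(A), examine every production with A on the left-hand side, reading each right-hand side left to right until a non-nullable symbol is reached.

From A → ) A S:
  - ')' is a terminal: add ')' and stop
From A → n n S:
  - n is a terminal: add 'n' and stop
From A → + + S:
  - '+' is a terminal: add '+' and stop
From A → + -:
  - '+' is a terminal: add '+' and stop

Collecting: FIRST(A) = { ')', '+', 'n' }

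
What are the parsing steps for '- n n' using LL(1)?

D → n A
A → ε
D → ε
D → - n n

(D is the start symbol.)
Stack is shown with the top on the left.

Stack    Input    Action
------------------------
D $      - n n $  output D → - n n
- n n $  - n n $  match '-'
n n $    n n $    match 'n'
n $      n $      match 'n'
$        $        accept

The string is accepted.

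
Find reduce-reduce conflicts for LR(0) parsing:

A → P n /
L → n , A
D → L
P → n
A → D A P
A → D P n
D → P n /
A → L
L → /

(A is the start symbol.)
A reduce-reduce conflict occurs when an LR(0) state has two complete items [A → α .] and [B → β .] — both call for a reduction, and with no lookahead the parser cannot choose between them.

Augment with A' → A and build the canonical LR(0) collection (I0 = CLOSURE({[A' → . A]}), then GOTO on every symbol after a dot until no new states appear). It has 16 states:
  I0: { [A → . D A P], [A → . D P n], [A → . L], [A → . P n /], [A' → . A], [D → . L], [D → . P n /], [L → . /], [L → . n , A], [P → . n] }  — shift
  I1: { [L → / .] }  — reduce
  I2: { [A' → A .] }  — accept
  I3: { [A → . D A P], [A → . D P n], [A → . L], [A → . P n /], [A → D . A P], [A → D . P n], [D → . L], [D → . P n /], [L → . /], [L → . n , A], [P → . n] }  — shift
  I4: { [A → L .], [D → L .] }  — 2 reduces
  I5: { [A → P . n /], [D → P . n /] }  — shift
  I6: { [L → n . , A], [P → n .] }  — shift, reduce
  I7: { [A → . D A P], [A → . D P n], [A → . L], [A → . P n /], [D → . L], [D → . P n /], [L → . /], [L → . n , A], [L → n , . A], [P → . n] }  — shift
  I8: { [L → n , A .] }  — reduce
  I9: { [A → P n . /], [D → P n . /] }  — shift
  I10: { [A → P n / .], [D → P n / .] }  — 2 reduces
  I11: { [A → D A . P], [P → . n] }  — shift
  I12: { [A → D P . n], [A → P . n /], [D → P . n /] }  — shift
  I13: { [A → D P n .], [A → P n . /], [D → P n . /] }  — shift, reduce
  I14: { [A → D A P .] }  — reduce
  I15: { [P → n .] }  — reduce

I4 contains complete items [A → L .], [D → L .] — reduce-reduce conflict.
I10 contains complete items [A → P n / .], [D → P n / .] — reduce-reduce conflict.

Answer: Yes — I4: [A → L .] vs [D → L .]; I10: [A → P n / .] vs [D → P n / .]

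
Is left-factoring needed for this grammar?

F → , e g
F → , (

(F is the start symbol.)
Left-factoring is needed when two productions for the same non-terminal
share a common prefix on the right-hand side.

Productions for F:
  F → , e g
  F → , (

Found common prefix ',' in productions for F

Answer: Yes, F has productions with common prefix ','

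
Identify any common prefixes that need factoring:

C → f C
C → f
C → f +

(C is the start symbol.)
Yes, C has productions with common prefix 'f'

Left-factoring is needed when two productions for the same non-terminal
share a common prefix on the right-hand side.

Productions for C:
  C → f C
  C → f
  C → f +

Found common prefix 'f' in productions for C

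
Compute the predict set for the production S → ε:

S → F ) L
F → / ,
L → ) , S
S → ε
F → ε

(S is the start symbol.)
PREDICT(S → ε) = (FIRST(RHS) \ {ε}) ∪ (FOLLOW(S) if ε ∈ FIRST(RHS), i.e. RHS ⇒* ε)
The right-hand side is ε (FIRST(ε) = { ε }), so the predict set is FOLLOW(S) = { $ }
PREDICT(S → ε) = { $ }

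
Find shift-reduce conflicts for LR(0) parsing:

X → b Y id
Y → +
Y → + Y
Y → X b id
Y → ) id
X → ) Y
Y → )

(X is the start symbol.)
Yes — I4: [Y → ) .] vs [X → . ) Y]; I5: [Y → + .] vs [X → . ) Y]

A shift-reduce conflict occurs when an LR(0) state has both:
  - a complete (reduce) item [A → α .] (dot at the end), and
  - a shift item [B → β . c γ] (dot before a terminal).

Augment with X' → X and build the canonical LR(0) collection (I0 = CLOSURE({[X' → . X]}), then GOTO on every symbol after a dot until no new states appear). It has 14 states:
  I0: { [X → . ) Y], [X → . b Y id], [X' → . X] }  — shift
  I1: { [X → ) . Y], [X → . ) Y], [X → . b Y id], [Y → . ) id], [Y → . )], [Y → . + Y], [Y → . +], [Y → . X b id] }  — shift
  I2: { [X' → X .] }  — accept
  I3: { [X → . ) Y], [X → . b Y id], [X → b . Y id], [Y → . ) id], [Y → . )], [Y → . + Y], [Y → . +], [Y → . X b id] }  — shift
  I4: { [X → ) . Y], [X → . ) Y], [X → . b Y id], [Y → ) . id], [Y → ) .], [Y → . ) id], [Y → . )], [Y → . + Y], [Y → . +], [Y → . X b id] }  — shift, reduce
  I5: { [X → . ) Y], [X → . b Y id], [Y → + . Y], [Y → + .], [Y → . ) id], [Y → . )], [Y → . + Y], [Y → . +], [Y → . X b id] }  — shift, reduce
  I6: { [Y → X . b id] }  — shift
  I7: { [X → b Y . id] }  — shift
  I8: { [X → b Y id .] }  — reduce
  I9: { [Y → X b . id] }  — shift
  I10: { [Y → X b id .] }  — reduce
  I11: { [Y → + Y .] }  — reduce
  I12: { [X → ) Y .] }  — reduce
  I13: { [Y → ) id .] }  — reduce

I4 contains reduce item [Y → ) .] and shift items [X → . ) Y], [X → . b Y id], [Y → . )], [Y → . ) id], [Y → ) . id], [Y → . +], [Y → . + Y] — shift-reduce conflict.
I5 contains reduce item [Y → + .] and shift items [X → . ) Y], [X → . b Y id], [Y → . )], [Y → . ) id], [Y → . +], [Y → . + Y] — shift-reduce conflict.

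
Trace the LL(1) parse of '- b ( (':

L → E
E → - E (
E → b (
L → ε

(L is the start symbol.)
LL(1) parsing maintains a stack (initially the start symbol over $) and the input. At each step: if the stack top is a terminal, match it against the current input token; if it is a non-terminal N, replace it with the RHS of M[N, lookahead] (the unique production whose predict set contains the lookahead).

Stack is shown with the top on the left.

Stack    Input      Action
--------------------------
L $      - b ( ( $  output L → E
E $      - b ( ( $  output E → - E (
- E ( $  - b ( ( $  match '-'
E ( $    b ( ( $    output E → b (
b ( ( $  b ( ( $    match 'b'
( ( $    ( ( $      match '('
( $      ( $        match '('
$        $          accept

The string is accepted.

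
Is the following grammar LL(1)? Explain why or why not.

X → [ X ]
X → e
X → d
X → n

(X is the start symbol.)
Yes, the grammar is LL(1).

A grammar is LL(1) if for each non-terminal N with multiple productions, the predict sets of those productions are pairwise disjoint, where PREDICT(N → α) = (FIRST(α) \ {ε}) ∪ (FOLLOW(N) if α ⇒* ε).

For X:
  PREDICT(X → '[' X ']') = { '[' }
  PREDICT(X → e) = { 'e' }
  PREDICT(X → d) = { 'd' }
  PREDICT(X → n) = { 'n' }

All predict sets are disjoint. The grammar IS LL(1).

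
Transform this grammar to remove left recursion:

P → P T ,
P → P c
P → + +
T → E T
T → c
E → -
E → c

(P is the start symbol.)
P is directly left-recursive. The standard transformation for
  A → A α₁ | ... | A α_m | β₁ | ... | β_n
is
  A  → β₁ A' | ... | β_n A'
  A' → α₁ A' | ... | α_m A' | ε

P → + + becomes P → + + P'
P → P T , becomes P' → T , P'
P → P c becomes P' → c P'
Add P' → ε

Productions for other non-terminals are unchanged:
  T → E T
  T → c
  E → -
  E → c

Resulting grammar:
P → + + P'
P' → T , P'
P' → c P'
P' → ε
T → E T
T → c
E → -
E → c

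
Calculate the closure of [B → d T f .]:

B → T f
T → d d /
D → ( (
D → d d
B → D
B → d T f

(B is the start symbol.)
{ [B → d T f .] }

To compute CLOSURE, for each item [A → α.Bβ] where B is a non-terminal, add [B → .γ] for all productions B → γ; repeat for the newly added items until nothing changes.

Start with: [B → d T f .]
The dot is at the end, so nothing is added.

CLOSURE = { [B → d T f .] }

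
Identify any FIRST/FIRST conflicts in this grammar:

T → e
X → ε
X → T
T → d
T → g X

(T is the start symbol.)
No FIRST/FIRST conflicts.

A FIRST/FIRST conflict occurs when two productions N → α and N → β for the same non-terminal have FIRST(α) ∩ FIRST(β) ≠ ∅ (with ε ∈ FIRST of a nullable right-hand side, so two nullable alternatives also conflict).

FIRST sets of the non-terminals at (or reachable through a nullable prefix from) the front of some alternative:
  FIRST(T) = { 'd', 'e', 'g' }

Productions for T:
  T → e: FIRST = { 'e' }
  T → d: FIRST = { 'd' }
  T → g X: FIRST = { 'g' }
Productions for X:
  X → ε: FIRST = { ε }
  X → T: FIRST = { 'd', 'e', 'g' }

All alternatives of each non-terminal have pairwise disjoint FIRST sets.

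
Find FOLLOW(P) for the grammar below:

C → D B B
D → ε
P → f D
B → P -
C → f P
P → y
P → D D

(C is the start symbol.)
In B → P -: P is followed by '-', add FIRST('-') \ {ε} = { '-' }
In C → f P: P is at the end, add FOLLOW(C)

The FOLLOW sets referred to above (computed the same way, to a fixed point):
  FOLLOW(C) = { $ }

Taking the union: FOLLOW(P) = { $, '-' }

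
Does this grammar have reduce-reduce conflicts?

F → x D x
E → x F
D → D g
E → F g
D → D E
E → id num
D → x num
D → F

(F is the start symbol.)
A reduce-reduce conflict occurs when an LR(0) state has two complete items [A → α .] and [B → β .] — both call for a reduction, and with no lookahead the parser cannot choose between them.

Augment with F' → F and build the canonical LR(0) collection (I0 = CLOSURE({[F' → . F]}), then GOTO on every symbol after a dot until no new states appear). It has 15 states:
  I0: { [F → . x D x], [F' → . F] }  — shift
  I1: { [F' → F .] }  — accept
  I2: { [D → . D E], [D → . D g], [D → . F], [D → . x num], [F → . x D x], [F → x . D x] }  — shift
  I3: { [D → D . E], [D → D . g], [E → . F g], [E → . id num], [E → . x F], [F → . x D x], [F → x D . x] }  — shift
  I4: { [D → F .] }  — reduce
  I5: { [D → . D E], [D → . D g], [D → . F], [D → . x num], [D → x . num], [F → . x D x], [F → x . D x] }  — shift
  I6: { [D → x num .] }  — reduce
  I7: { [D → D E .] }  — reduce
  I8: { [E → F . g] }  — shift
  I9: { [D → D g .] }  — reduce
  I10: { [E → id . num] }  — shift
  I11: { [D → . D E], [D → . D g], [D → . F], [D → . x num], [E → x . F], [F → . x D x], [F → x . D x], [F → x D x .] }  — shift, reduce
  I12: { [D → F .], [E → x F .] }  — 2 reduces
  I13: { [E → id num .] }  — reduce
  I14: { [E → F g .] }  — reduce

I12 contains complete items [D → F .], [E → x F .] — reduce-reduce conflict.

Answer: Yes — I12: [D → F .] vs [E → x F .]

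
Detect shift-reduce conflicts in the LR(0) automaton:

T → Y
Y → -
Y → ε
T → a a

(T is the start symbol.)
Yes — I0: [Y → .] vs [T → . a a]

Augment with T' → T and build the canonical LR(0) collection (I0 = CLOSURE({[T' → . T]}), then GOTO on every symbol after a dot until no new states appear). It has 6 states:
  I0: { [T → . Y], [T → . a a], [T' → . T], [Y → . -], [Y → .] }  — shift, reduce
  I1: { [Y → - .] }  — reduce
  I2: { [T' → T .] }  — accept
  I3: { [T → Y .] }  — reduce
  I4: { [T → a . a] }  — shift
  I5: { [T → a a .] }  — reduce

I0 contains reduce item [Y → .] and shift items [T → . a a], [Y → . -] — shift-reduce conflict.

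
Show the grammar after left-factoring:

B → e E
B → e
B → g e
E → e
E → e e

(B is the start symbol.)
B → e B'
B' → E
B' → ε
B → g e
E → e E'
E' → ε
E' → e

Left-factoring transforms A → αβ₁ | αβ₂ into A → αA' and A' → β₁ | β₂
(α is the longest common prefix among the alternatives). Repeat until
no nonterminal has two alternatives with a common prefix.

Round 1: B has alternatives sharing prefix 'e'. Introduce B': B → e B'
  Add: B' → E
  Add: B' → ε

Round 2: E has alternatives sharing prefix 'e'. Introduce E': E → e E'
  Add: E' → ε
  Add: E' → e

No remaining common prefixes — done.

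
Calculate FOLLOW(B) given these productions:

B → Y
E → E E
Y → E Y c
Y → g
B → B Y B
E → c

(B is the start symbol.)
B is the start symbol, so $ ∈ FOLLOW(B).
In B → B Y B: B is followed by Y B, add FIRST(Y B) \ {ε} = { 'c', 'g' }
In B → B Y B: B is at the end; this adds FOLLOW(B) to itself — nothing new

Taking the union: FOLLOW(B) = { $, 'c', 'g' }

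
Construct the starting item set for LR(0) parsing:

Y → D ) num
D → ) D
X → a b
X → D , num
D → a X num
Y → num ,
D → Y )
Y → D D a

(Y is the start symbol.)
{ [D → . ) D], [D → . Y )], [D → . a X num], [Y → . D ) num], [Y → . D D a], [Y → . num ,], [Y' → . Y] }

First, augment the grammar with Y' → Y
I₀ = CLOSURE({ [Y' → . Y] }):
  [Y' → . Y] has the dot before Y: add [Y → . D ) num], [Y → . num ,], [Y → . D D a]
  [Y → . D ) num] has the dot before D: add [D → . ) D], [D → . a X num], [D → . Y )]
No further items can be added.

I₀ = { [D → . ) D], [D → . Y )], [D → . a X num], [Y → . D ) num], [Y → . D D a], [Y → . num ,], [Y' → . Y] }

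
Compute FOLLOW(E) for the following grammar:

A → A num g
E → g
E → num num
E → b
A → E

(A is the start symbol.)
{ $, 'num' }

To compute FOLLOW(E), find every occurrence of E on a right-hand side N → α E β: add FIRST(β) \ {ε}, and if β is empty or nullable also add FOLLOW(N). Iterate to a fixed point.

In A → E: E is at the end, add FOLLOW(A)

The FOLLOW sets referred to above (computed the same way, to a fixed point):
  FOLLOW(A) = { $, 'num' }

Taking the union: FOLLOW(E) = { $, 'num' }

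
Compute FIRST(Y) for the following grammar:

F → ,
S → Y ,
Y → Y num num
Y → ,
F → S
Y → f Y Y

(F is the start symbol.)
{ ',', 'f' }

To compute FIRST(Y), examine every production with Y on the left-hand side, reading each right-hand side left to right until a non-nullable symbol is reached.

From Y → Y num num:
  - Y is the symbol being defined: contributes nothing new
    Y is not nullable, so stop
From Y → ,:
  - ',' is a terminal: add ',' and stop
From Y → f Y Y:
  - f is a terminal: add 'f' and stop

Collecting: FIRST(Y) = { ',', 'f' }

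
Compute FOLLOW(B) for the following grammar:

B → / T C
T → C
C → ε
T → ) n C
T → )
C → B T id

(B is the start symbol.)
To compute FOLLOW(B), find every occurrence of B on a right-hand side N → α B β: add FIRST(β) \ {ε}, and if β is empty or nullable also add FOLLOW(N). Iterate to a fixed point.

B is the start symbol, so $ ∈ FOLLOW(B).
In C → B T id: B is followed by T id, add FIRST(T id) \ {ε} = { ')', '/', 'id' }

Taking the union: FOLLOW(B) = { $, ')', '/', 'id' }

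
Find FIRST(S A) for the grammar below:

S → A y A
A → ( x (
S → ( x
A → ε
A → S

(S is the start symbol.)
FIRST sets of the non-terminals involved (from the grammar, by fixed-point iteration):
  FIRST(S) = { '(', 'y' }

To compute FIRST(S A), process the symbols left to right:
Symbol S is a non-terminal. Add FIRST(S) \ {ε} = { '(', 'y' }
S is not nullable (ε ∉ FIRST(S)), so stop here.
FIRST(S A) = { '(', 'y' }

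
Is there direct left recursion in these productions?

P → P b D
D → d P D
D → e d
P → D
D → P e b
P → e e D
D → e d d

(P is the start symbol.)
Yes, P is left-recursive

P → P b D: LEFT RECURSIVE (starts with P)
D → d P D: starts with d
D → e d: starts with e
P → D: starts with D
D → P e b: starts with P
P → e e D: starts with e
D → e d d: starts with e

The grammar has direct left recursion on: P.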